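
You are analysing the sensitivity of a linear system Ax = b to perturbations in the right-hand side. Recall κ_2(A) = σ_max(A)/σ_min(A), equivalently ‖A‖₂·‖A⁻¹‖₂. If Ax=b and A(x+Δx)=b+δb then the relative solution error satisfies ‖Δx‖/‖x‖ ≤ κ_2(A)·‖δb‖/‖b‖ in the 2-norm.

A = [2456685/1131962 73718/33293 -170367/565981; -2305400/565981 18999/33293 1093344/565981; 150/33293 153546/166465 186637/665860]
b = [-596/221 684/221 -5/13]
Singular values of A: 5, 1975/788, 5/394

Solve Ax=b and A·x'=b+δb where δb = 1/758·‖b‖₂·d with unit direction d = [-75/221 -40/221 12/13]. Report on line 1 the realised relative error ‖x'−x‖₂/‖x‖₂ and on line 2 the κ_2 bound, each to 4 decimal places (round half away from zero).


0.4795
0.5198

σ_max = 5, σ_min = 5/394
condition number: 5 ÷ (5/394) = 394.0000
κ_2(A)·‖δb‖/‖b‖ = 0.5198
solve Ax = b  →  x = [-0.7385 -0.4692 0.1837]
2-norm of b is 4.1231; of x, 0.8940
re-solving with b+δb shifts x by Δx of norm 0.4286
dividing the unrounded norms, ‖Δx‖/‖x‖ = 0.4795
tightness: 0.4795 against a bound of 0.5198 (unrounded ratio ≈ 0.9224)


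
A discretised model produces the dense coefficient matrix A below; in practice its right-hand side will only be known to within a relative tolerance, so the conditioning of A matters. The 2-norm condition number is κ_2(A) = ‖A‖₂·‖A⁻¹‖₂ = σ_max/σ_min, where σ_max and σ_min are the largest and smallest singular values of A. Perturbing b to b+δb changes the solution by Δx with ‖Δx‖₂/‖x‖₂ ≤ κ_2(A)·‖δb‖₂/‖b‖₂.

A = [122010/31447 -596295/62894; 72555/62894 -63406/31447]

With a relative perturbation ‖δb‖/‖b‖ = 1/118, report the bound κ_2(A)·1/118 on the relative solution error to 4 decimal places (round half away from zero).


0.3000

M = AᵀA = [2965725/181012 -1769880/45253; -1769880/45253 17006773/181012]. tr(M)=768173/6962, det(M)=540225/55696
λ_max, λ_min = (768173/6962 ± √147052308676/12117361)/2 = 441/4, 1225/13924
κ_2(A) = √(λ_max/λ_min) = √((441/4) / (1225/13924)) = 35.4000
bound on ‖Δx‖/‖x‖: κ·ε = 35.4000·1/118 = 0.3000


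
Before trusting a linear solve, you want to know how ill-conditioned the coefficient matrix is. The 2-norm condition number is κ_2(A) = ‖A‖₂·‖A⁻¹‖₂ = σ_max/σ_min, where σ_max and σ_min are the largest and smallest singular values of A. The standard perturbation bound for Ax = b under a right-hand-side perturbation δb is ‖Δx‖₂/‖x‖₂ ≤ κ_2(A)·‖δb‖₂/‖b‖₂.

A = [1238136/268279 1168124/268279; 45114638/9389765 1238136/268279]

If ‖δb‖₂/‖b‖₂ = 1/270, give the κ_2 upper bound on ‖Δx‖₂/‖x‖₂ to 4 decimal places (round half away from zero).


0.8270

form AᵀA = [4653070138084/104836726225 126609311088/2995335035; 126609311088/2995335035 3445296592/85581001] with trace 10551199124/124657225 and determinant 17909824/124657225
char-poly roots: 2116/25 and 8464/4986289
so κ_2 = √((2116/25) / (8464/4986289)) = 223.3000
perturbation bound = 223.3000·1/270 = 0.8270


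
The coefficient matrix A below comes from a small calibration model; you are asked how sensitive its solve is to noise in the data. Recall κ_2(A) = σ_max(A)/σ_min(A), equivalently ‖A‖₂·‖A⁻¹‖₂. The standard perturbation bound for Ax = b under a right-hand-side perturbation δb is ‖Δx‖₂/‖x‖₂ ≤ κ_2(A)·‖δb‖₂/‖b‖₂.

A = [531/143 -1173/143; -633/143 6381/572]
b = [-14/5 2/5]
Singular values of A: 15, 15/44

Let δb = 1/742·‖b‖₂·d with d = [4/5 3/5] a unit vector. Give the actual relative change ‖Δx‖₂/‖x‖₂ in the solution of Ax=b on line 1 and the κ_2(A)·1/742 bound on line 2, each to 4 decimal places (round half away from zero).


0.0019
0.0593

σ_max = 15, σ_min = 15/44
condition number: 15 ÷ (15/44) = 44.0000
bound on ‖Δx‖/‖x‖: κ·ε = 44.0000·1/742 = 0.0593
solve Ax = b  →  x = [-5.4667 -2.1333]
2-norm of b is 2.8284; of x, 5.8682
re-solving with b+δb shifts x by Δx of norm 0.0112
relative error = 0.0019
tightness: 0.0019 against a bound of 0.0593 (unrounded ratio ≈ 0.0321)


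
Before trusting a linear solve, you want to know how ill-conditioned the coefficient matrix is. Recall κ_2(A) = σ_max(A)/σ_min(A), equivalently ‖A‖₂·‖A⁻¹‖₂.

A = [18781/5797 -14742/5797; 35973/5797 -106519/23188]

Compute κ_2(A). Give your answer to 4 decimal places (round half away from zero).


M = AᵀA = [5698210/116281 -17090955/465124; -17090955/465124 51292465/1860496]. tr(M)=142463825/1860496, det(M)=1500625/1860496
λ_max, λ_min = (142463825/1860496 ± √20284773806390625/3461445366016)/2 = 1225/16, 1225/116281
κ_2(A) = √(λ_max/λ_min) = √((1225/16) / (1225/116281)) = 85.2500

85.2500


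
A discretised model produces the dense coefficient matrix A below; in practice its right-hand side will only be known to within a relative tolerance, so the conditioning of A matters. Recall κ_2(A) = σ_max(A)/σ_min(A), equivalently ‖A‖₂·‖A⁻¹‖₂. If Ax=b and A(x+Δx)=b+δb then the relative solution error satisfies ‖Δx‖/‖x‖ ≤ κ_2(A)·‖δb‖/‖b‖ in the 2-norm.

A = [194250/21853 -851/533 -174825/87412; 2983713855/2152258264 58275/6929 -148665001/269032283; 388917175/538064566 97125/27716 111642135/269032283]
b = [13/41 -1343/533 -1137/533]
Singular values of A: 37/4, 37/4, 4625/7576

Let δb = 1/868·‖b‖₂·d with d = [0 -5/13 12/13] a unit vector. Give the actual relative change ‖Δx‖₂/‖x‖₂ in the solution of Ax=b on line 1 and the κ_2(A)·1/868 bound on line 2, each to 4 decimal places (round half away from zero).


0.0037
0.0175

from the listed singular values, σ₁ = 37/4, σ_n = 4625/7576
κ = σ_max/σ_min = (37/4)/(4625/7576) = 15.1520
bound on ‖Δx‖/‖x‖: κ·ε = 15.1520·1/868 = 0.0175
solve Ax = b  →  x = [-0.3839 -0.3410 -1.5926]
2-norm of b is 3.3166; of x, 1.6733
with δb = [0.0000 -0.0015 0.0035], A·Δx = δb → ‖Δx‖ = 0.0063
dividing the unrounded norms, ‖Δx‖/‖x‖ = 0.0037
tightness: 0.0037 against a bound of 0.0175 (unrounded ratio ≈ 0.2143)


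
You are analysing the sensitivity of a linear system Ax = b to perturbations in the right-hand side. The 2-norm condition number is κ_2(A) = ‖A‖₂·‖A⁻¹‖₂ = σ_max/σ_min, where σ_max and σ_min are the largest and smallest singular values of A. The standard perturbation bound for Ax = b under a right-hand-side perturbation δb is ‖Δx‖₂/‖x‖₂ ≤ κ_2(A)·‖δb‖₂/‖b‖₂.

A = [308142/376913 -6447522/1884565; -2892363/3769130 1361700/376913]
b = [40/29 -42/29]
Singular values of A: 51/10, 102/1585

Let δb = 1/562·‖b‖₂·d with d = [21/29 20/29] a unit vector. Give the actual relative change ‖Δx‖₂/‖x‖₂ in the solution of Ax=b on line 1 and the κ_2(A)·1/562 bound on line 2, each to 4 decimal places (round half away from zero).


from the listed singular values, σ₁ = 51/10, σ_n = 102/1585
κ = σ_max/σ_min = (51/10)/(102/1585) = 79.2500
worst-case relative error ≤ 79.2500 × 1/562 = 0.1410
solve Ax = b  →  x = [0.0861 -0.3826]
‖b‖₂ = 2.0000 and ‖x‖₂ = 0.3922
re-solving with b+δb shifts x by Δx of norm 0.0553
realised ‖Δx‖/‖x‖ = 0.1410
realised/bound = 1 exactly: the bound is attained for this b and d

0.1410
0.1410


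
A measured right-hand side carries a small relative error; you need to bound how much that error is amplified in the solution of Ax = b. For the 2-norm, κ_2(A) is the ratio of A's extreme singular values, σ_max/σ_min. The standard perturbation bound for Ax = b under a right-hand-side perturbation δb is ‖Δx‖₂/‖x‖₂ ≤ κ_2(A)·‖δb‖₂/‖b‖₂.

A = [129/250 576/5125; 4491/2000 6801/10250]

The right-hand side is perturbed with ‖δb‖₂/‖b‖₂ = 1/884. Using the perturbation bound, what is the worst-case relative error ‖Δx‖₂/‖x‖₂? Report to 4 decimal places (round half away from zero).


0.0724

form AᵀA = [4246821/800000 154791/100000; 154791/100000 5661/12500] with trace 36873/6400 and determinant 81/10000
eigenvalues of AᵀA: λ = (tr ± √(tr²−4·det))/2 = 144/25, 9/6400
so κ_2 = √((144/25) / (9/6400)) = 64.0000
perturbation bound = 64.0000·1/884 = 0.0724


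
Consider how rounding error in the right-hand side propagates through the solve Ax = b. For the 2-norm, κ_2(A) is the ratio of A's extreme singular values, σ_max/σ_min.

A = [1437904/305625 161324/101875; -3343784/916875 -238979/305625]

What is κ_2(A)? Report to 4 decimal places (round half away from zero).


18.3375

form AᵀA = [1191560106304/33626390625 115472399224/11208796875; 115472399224/11208796875 11653594369/3736265625] with trace 2074307929/53802225 and determinant 236421376/53802225
solving λ² − 2074307929/53802225·λ + 236421376/53802225 = 0 gives λ = 961/25, 246016/2152089
σ_max=√(961/25)=(31/5), σ_min=√(246016/2152089)=(496/1467) → κ = 18.3375


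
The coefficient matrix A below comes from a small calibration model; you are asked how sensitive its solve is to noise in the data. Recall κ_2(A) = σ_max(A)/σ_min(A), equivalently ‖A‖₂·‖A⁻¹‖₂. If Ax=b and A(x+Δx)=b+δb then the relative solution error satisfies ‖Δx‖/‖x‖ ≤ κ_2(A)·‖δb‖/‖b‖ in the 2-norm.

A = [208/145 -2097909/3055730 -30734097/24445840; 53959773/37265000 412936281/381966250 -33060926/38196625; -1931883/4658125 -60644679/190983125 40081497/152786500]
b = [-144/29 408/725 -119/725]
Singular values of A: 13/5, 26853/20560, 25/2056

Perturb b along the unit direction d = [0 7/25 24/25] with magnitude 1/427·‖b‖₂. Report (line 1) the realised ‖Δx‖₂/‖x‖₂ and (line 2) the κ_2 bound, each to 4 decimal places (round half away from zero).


0.2942
0.5008

largest singular value 13/5, smallest 25/2056
κ_2(A) = (13/5) / (25/2056) = 213.8240
κ_2(A)·‖δb‖/‖b‖ = 0.5008
solve Ax = b  →  x = [-0.9231 2.8359 1.3477]
‖b‖ = 5.0000, ‖x‖ = 3.2727
re-solving with b+δb shifts x by Δx of norm 0.9630
realised ‖Δx‖/‖x‖ = 0.2942
tightness: 0.2942 against a bound of 0.5008 (unrounded ratio ≈ 0.5876)


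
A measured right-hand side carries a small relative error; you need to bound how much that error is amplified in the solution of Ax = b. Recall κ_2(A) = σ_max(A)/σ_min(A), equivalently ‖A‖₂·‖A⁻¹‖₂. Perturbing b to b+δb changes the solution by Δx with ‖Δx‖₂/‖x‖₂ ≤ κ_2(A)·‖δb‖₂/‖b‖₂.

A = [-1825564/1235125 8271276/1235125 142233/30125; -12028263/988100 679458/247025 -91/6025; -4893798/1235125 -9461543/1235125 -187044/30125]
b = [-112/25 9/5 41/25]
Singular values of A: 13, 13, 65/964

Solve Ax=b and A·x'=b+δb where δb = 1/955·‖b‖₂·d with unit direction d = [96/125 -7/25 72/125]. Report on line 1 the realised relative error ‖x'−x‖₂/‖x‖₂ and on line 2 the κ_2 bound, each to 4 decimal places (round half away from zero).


0.0018
0.2019

σ_max = 13, σ_min = 65/964
κ = σ_max/σ_min = 13/(65/964) = 192.8000
bound on ‖Δx‖/‖x‖: κ·ε = 192.8000·1/955 = 0.2019
solve Ax = b  →  x = [5.7309 25.8210 -35.7785]
‖b‖₂ = 5.0990 and ‖x‖₂ = 44.4934
with δb = [0.0041 -0.0015 0.0031], A·Δx = δb → ‖Δx‖ = 0.0792
relative error = 0.0018
tightness: 0.0018 against a bound of 0.2019 (unrounded ratio ≈ 0.0088)


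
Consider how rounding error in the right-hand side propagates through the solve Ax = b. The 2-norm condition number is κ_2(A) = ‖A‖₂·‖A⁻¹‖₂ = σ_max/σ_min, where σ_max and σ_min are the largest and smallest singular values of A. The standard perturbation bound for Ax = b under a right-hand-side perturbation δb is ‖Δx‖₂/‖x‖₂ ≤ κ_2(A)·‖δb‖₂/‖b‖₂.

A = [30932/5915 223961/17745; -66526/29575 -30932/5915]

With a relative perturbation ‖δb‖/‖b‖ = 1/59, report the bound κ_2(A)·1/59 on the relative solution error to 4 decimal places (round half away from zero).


3.5593

M = AᵀA = [167724404/5175625 241486124/3105375; 241486124/3105375 347749273/1863225]. tr(M)=60374269/275625, det(M)=7496644/6890625
eigenvalues of AᵀA: λ = (tr ± √(tr²−4·det))/2 = 5476/25, 1369/275625
κ = σ_max/σ_min = (74/5)/(37/525) = 210.0000
κ_2(A)·‖δb‖/‖b‖ = 3.5593


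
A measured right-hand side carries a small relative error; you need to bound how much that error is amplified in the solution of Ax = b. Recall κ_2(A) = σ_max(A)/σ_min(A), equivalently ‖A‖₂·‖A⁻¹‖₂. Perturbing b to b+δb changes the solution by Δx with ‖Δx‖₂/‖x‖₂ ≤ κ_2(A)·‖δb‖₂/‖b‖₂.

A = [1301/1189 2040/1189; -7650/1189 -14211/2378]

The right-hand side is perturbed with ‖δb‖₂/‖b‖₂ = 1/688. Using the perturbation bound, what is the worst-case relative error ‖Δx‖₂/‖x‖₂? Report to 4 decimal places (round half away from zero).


0.0262

AᵀA = [35821/841 33915/841; 33915/841 130041/3364]; tr = 325/4, det = 81/4
solving λ² − 325/4·λ + 81/4 = 0 gives λ = 81, 1/4
κ = σ_max/σ_min = 9/(1/2) = 18.0000
κ_2(A)·‖δb‖/‖b‖ = 0.0262


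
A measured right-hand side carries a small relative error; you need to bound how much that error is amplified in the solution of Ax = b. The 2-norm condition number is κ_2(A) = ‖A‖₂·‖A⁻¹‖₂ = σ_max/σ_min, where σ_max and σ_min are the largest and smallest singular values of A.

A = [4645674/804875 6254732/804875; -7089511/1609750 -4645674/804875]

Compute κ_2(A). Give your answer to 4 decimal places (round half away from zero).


160.9750

M = AᵀA = [5463612555049/103651802500 1821008971683/25912950625; 1821008971683/25912950625 2428158372244/25912950625]. tr(M)=607049841761/4146072100, det(M)=857435524/1036518025
eigenvalues of AᵀA: λ = (tr ± √(tr²−4·det))/2 = 14641/100, 234256/41460721
κ_2(A) = √(λ_max/λ_min) = √((14641/100) / (234256/41460721)) = 160.9750


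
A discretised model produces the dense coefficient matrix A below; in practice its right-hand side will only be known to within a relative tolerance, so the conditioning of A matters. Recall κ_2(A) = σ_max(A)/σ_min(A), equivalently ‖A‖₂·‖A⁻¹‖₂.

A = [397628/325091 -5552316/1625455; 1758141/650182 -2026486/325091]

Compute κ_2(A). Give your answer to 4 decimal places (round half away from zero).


M = AᵀA = [12884054953/1462756516 -38459780667/1828445645; -38459780667/1828445645 461918168404/9142228225]. tr(M)=12838899689/216384100, det(M)=140612164/54096025
solving λ² − 12838899689/216384100·λ + 140612164/54096025 = 0 gives λ = 5929/100, 94864/2163841
κ = σ_max/σ_min = (77/10)/(308/1471) = 36.7750

36.7750


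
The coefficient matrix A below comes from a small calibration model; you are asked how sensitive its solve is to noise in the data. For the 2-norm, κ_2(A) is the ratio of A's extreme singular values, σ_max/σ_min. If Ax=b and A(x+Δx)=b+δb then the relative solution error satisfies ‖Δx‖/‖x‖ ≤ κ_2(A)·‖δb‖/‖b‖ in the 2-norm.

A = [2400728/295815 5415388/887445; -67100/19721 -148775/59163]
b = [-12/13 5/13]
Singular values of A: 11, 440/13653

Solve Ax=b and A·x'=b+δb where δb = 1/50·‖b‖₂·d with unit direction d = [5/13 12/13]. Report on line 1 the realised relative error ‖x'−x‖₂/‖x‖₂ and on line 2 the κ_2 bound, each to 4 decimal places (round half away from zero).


largest singular value 11, smallest 440/13653
condition number: 11 ÷ (440/13653) = 341.3250
perturbation bound = 341.3250·1/50 = 6.8265
solve Ax = b  →  x = [-0.0727 -0.0545]
2-norm of b is 1.0000; of x, 0.0909
with δb = [0.0077 0.0185], A·Δx = δb → ‖Δx‖ = 0.6206
realised ‖Δx‖/‖x‖ = 6.8265
tightness: 6.8265 against a bound of 6.8265; the bound is attained (ratio 1)

6.8265
6.8265


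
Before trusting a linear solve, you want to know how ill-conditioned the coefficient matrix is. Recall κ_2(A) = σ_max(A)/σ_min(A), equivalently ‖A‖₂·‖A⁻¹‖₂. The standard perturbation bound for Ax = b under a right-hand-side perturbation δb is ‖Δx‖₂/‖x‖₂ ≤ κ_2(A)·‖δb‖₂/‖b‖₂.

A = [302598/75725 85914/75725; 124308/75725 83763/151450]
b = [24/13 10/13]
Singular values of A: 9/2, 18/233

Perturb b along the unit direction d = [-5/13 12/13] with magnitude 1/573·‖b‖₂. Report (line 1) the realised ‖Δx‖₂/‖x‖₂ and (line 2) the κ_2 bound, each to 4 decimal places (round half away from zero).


σ_max = 9/2, σ_min = 18/233
κ = σ_max/σ_min = (9/2)/(18/233) = 58.2500
κ_2(A)·‖δb‖/‖b‖ = 0.1017
solve Ax = b  →  x = [0.4267 0.1244]
2-norm of b is 2.0000; of x, 0.4444
Δx = A⁻¹·δb where δb = 1/573·2.0000·d; ‖Δx‖ = 0.0452
relative error = 0.1017
realised/bound = 1 exactly: the bound is attained for this b and d

0.1017
0.1017


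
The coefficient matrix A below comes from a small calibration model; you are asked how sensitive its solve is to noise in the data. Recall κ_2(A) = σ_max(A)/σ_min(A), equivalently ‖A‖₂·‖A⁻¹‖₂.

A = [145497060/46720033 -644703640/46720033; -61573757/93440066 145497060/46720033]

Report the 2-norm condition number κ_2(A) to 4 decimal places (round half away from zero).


347.4125

form AᵀA = [52628736124729/5193959508676 -58466320344810/1298489877169; -58466320344810/1298489877169 259852574597200/1298489877169] with trace 649636546409/3089803396 and determinant 282912400/772450849
char-poly roots: 841/4 and 1345600/772450849
σ_max=√(841/4)=(29/2), σ_min=√(1345600/772450849)=(1160/27793) → κ = 347.4125


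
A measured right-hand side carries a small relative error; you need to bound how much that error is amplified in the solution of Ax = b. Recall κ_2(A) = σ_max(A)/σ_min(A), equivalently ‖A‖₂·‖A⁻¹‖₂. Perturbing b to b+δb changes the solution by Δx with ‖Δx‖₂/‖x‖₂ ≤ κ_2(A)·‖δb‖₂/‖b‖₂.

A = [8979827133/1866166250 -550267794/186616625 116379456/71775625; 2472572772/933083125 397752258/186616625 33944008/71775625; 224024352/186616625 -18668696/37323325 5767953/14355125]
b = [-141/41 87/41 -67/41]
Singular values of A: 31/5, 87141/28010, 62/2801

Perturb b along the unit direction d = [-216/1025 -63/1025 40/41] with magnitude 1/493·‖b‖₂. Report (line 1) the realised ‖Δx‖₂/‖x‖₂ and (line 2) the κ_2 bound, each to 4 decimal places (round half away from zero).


from the listed singular values, σ₁ = 31/5, σ_n = 62/2801
κ = σ_max/σ_min = (31/5)/(62/2801) = 280.1000
κ_2(A)·‖δb‖/‖b‖ = 0.5682
solve Ax = b  →  x = [11.6187 -3.7965 -43.5058]
2-norm of b is 4.3589; of x, 45.1903
Δx = A⁻¹·δb where δb = 1/493·4.3589·d; ‖Δx‖ = 0.3994
relative error = 0.0088
so the bound overstates the realised error by a factor of ≈ 64.2777 (computed from the unrounded values)

0.0088
0.5682


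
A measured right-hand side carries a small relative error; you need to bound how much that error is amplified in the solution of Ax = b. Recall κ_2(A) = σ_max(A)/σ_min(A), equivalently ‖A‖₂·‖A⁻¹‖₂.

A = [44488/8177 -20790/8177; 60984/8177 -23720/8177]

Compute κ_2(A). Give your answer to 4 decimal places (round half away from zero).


AᵀA = [5698230400/66863329 -2371446000/66863329; -2371446000/66863329 994862500/66863329]; tr = 39604100/395641, det = 4000000/395641
eigenvalues of AᵀA: λ = (tr ± √(tr²−4·det))/2 = 100, 40000/395641
κ_2(A) = √(λ_max/λ_min) = √(100 / (40000/395641)) = 31.4500

31.4500


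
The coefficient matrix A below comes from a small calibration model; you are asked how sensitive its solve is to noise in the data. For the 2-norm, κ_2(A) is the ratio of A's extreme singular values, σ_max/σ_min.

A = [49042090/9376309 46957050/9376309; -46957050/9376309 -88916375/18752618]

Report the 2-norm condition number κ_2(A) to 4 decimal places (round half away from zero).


form AᵀA = [5481677926600/104536469041 5220567426375/104536469041; 5220567426375/104536469041 19888204425625/418145876164] with trace 49720471025/497200804 and determinant 9765625/124300201
char-poly roots: 100 and 390625/497200804
so κ_2 = √(100 / (390625/497200804)) = 356.7680

356.7680


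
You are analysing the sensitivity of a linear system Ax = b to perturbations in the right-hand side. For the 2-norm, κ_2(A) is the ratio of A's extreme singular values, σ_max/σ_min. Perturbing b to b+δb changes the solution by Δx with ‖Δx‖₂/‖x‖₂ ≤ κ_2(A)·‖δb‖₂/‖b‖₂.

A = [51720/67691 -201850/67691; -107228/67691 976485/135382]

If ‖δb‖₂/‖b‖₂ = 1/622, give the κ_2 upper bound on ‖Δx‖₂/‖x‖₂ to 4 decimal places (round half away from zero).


0.1307

form AᵀA = [83862736/27112849 -371555910/27112849; -371555910/27112849 6606489025/108451396] with trace 4129649/64516 and determinant 10000/16129
char-poly roots: 64 and 625/64516
so κ_2 = √(64 / (625/64516)) = 81.2800
worst-case relative error ≤ 81.2800 × 1/622 = 0.1307


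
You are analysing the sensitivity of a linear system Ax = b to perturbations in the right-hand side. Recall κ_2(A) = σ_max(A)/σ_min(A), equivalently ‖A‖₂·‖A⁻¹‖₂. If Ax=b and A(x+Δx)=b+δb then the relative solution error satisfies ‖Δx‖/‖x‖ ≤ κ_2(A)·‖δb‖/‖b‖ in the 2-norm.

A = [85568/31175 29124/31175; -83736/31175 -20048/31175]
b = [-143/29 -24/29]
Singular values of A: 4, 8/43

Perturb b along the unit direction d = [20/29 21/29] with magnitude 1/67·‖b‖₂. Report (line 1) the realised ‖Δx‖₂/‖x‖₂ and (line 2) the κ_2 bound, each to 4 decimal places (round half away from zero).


0.0186
0.3209

from the listed singular values, σ₁ = 4, σ_n = 8/43
κ = σ_max/σ_min = 4/(8/43) = 21.5000
perturbation bound = 21.5000·1/67 = 0.3209
solve Ax = b  →  x = [5.3000 -20.8500]
‖b‖ = 5.0000, ‖x‖ = 21.5131
δb = ε·‖b‖·d = [0.0515 0.0540]; solving A·Δx = δb gives ‖Δx‖ = 0.4011
dividing the unrounded norms, ‖Δx‖/‖x‖ = 0.0186
tightness: 0.0186 against a bound of 0.3209 (unrounded ratio ≈ 0.0581)


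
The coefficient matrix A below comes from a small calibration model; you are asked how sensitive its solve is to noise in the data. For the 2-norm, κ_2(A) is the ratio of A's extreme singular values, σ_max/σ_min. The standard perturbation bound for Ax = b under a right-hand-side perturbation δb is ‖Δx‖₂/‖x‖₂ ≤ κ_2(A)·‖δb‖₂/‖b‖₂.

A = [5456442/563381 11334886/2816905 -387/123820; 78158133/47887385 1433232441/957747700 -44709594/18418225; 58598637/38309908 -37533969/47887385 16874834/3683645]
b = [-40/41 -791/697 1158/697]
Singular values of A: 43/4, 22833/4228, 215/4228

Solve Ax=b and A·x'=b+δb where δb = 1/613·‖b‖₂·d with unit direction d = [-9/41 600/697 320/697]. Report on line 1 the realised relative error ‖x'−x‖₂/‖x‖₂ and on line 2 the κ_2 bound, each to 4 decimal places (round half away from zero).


from the listed singular values, σ₁ = 43/4, σ_n = 215/4228
κ = σ_max/σ_min = (43/4)/(215/4228) = 211.4000
perturbation bound = 211.4000·1/613 = 0.3449
solve Ax = b  →  x = [-0.0460 -0.1315 0.3555]
‖b‖₂ = 2.2361 and ‖x‖₂ = 0.3818
δb = ε·‖b‖·d = [-0.0008 0.0031 0.0017]; solving A·Δx = δb gives ‖Δx‖ = 0.0717
relative error = 0.1879
realised/bound (from unrounded values) ≈ 0.5447

0.1879
0.3449


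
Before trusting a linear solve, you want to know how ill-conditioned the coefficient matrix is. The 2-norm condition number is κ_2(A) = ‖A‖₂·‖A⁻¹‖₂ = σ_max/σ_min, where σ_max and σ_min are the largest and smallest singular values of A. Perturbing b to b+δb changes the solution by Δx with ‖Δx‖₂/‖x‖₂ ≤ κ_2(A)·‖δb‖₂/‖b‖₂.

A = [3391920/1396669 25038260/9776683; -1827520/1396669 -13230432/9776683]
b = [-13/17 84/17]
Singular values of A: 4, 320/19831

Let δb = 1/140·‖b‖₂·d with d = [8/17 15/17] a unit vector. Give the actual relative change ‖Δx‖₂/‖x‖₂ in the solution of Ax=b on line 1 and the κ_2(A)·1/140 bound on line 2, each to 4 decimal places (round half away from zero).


0.0089
1.7706

largest singular value 4, smallest 320/19831
κ_2(A) = 4 / (320/19831) = 247.8875
perturbation bound = 247.8875·1/140 = 1.7706
solve Ax = b  →  x = [-180.0220 170.4138]
‖b‖ = 5.0000, ‖x‖ = 247.8886
with δb = [0.0168 0.0315], A·Δx = δb → ‖Δx‖ = 2.2133
relative error = 0.0089
realised/bound (from unrounded values) ≈ 0.0050


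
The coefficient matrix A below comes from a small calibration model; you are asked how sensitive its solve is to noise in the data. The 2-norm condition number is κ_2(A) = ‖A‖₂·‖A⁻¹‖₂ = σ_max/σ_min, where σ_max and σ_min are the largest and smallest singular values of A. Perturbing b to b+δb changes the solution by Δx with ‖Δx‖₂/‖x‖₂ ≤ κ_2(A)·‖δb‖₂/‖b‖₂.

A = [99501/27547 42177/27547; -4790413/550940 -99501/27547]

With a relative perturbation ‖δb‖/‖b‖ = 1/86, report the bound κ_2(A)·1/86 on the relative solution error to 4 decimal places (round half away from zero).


4.5488

AᵀA = [159220333201/1796064400 3317064837/89803220; 3317064837/89803220 69108570/4490161]; tr = 1105702729/10627600, det = 751689/10627600
solving λ² − 1105702729/10627600·λ + 751689/10627600 = 0 gives λ = 2601/25, 289/425104
κ_2(A) = √(λ_max/λ_min) = √((2601/25) / (289/425104)) = 391.2000
perturbation bound = 391.2000·1/86 = 4.5488


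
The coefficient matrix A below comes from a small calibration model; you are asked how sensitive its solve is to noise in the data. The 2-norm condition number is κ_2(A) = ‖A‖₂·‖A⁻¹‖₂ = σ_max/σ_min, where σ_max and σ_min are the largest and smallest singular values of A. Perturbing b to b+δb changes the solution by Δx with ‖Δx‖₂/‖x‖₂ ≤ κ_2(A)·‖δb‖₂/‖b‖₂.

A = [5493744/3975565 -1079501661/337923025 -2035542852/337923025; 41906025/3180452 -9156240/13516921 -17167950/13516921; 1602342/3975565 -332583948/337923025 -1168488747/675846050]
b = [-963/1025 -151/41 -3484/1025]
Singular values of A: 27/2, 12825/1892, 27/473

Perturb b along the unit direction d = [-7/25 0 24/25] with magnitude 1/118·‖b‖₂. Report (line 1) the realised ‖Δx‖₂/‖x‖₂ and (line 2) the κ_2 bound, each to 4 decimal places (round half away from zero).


from the listed singular values, σ₁ = 27/2, σ_n = 27/473
κ = σ_max/σ_min = (27/2)/(27/473) = 236.5000
bound on ‖Δx‖/‖x‖: κ·ε = 236.5000·1/118 = 2.0042
solve Ax = b  →  x = [-0.2567 46.4709 -24.5476]
‖b‖₂ = 5.0990 and ‖x‖₂ = 52.5566
with δb = [-0.0121 0.0000 0.0415], A·Δx = δb → ‖Δx‖ = 0.7570
relative error = 0.0144
tightness: 0.0144 against a bound of 2.0042 (unrounded ratio ≈ 0.0072)

0.0144
2.0042


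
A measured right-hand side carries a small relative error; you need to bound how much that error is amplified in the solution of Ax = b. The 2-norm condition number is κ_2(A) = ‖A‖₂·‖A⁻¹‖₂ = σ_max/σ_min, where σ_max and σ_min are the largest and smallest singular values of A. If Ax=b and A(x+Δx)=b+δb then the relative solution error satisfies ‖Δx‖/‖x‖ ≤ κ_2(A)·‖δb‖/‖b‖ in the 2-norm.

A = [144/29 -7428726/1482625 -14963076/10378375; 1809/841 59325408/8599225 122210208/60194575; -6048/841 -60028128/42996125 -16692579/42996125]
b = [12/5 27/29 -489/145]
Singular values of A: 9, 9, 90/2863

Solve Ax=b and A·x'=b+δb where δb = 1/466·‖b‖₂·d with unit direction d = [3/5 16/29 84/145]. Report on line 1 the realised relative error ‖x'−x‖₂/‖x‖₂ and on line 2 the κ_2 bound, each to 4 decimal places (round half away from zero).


from the listed singular values, σ₁ = 9, σ_n = 90/2863
condition number: 9 ÷ (90/2863) = 286.3000
perturbation bound = 286.3000·1/466 = 0.6144
solve Ax = b  →  x = [0.4713 -0.0110 -0.0032]
‖b‖ = 4.2426, ‖x‖ = 0.4714
re-solving with b+δb shifts x by Δx of norm 0.2896
realised ‖Δx‖/‖x‖ = 0.6144
tightness: 0.6144 against a bound of 0.6144; the bound is attained (ratio 1)

0.6144
0.6144


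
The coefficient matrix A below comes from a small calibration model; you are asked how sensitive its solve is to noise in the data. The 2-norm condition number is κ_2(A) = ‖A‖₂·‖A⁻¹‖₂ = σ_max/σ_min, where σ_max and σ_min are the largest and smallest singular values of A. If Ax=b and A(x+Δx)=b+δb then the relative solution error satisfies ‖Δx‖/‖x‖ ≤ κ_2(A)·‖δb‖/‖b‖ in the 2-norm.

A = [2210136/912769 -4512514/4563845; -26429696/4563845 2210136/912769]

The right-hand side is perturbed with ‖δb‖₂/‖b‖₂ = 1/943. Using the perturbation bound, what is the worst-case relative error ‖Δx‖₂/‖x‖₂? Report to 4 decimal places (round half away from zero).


0.3580

M = AᵀA = [4855895616064/123246634225 -80930760048/4929865369; -80930760048/4929865369 843078763684/123246634225]. tr(M)=33721741892/729270025, det(M)=342102016/18231750625
solving λ² − 33721741892/729270025·λ + 342102016/18231750625 = 0 gives λ = 1156/25, 295936/729270025
so κ_2 = √((1156/25) / (295936/729270025)) = 337.5625
perturbation bound = 337.5625·1/943 = 0.3580


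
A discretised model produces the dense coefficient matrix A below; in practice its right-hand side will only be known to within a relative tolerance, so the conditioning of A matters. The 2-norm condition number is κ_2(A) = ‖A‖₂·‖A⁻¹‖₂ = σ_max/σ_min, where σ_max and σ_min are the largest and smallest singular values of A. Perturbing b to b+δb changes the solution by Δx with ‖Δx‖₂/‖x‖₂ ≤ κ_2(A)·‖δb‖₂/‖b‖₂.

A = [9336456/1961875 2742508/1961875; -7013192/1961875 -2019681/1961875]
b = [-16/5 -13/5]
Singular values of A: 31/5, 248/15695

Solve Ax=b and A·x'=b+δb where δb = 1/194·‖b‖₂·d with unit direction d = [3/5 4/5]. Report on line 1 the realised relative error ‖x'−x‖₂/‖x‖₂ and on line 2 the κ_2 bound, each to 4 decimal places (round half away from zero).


0.0053
2.0226

from the listed singular values, σ₁ = 31/5, σ_n = 248/15695
κ_2(A) = (31/5) / (248/15695) = 392.3750
κ_2(A)·‖δb‖/‖b‖ = 2.0226
solve Ax = b  →  x = [70.7258 -243.0645]
2-norm of b is 4.1231; of x, 253.1452
δb = ε·‖b‖·d = [0.0128 0.0170]; solving A·Δx = δb gives ‖Δx‖ = 1.3450
realised ‖Δx‖/‖x‖ = 0.0053
tightness: 0.0053 against a bound of 2.0226 (unrounded ratio ≈ 0.0026)


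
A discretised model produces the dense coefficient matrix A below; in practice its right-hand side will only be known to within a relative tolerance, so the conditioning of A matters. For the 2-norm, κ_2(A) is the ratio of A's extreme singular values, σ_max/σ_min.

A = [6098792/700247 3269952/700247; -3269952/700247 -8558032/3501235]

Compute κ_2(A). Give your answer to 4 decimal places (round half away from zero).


242.3000

M = AᵀA = [165701902912/1696698481 441862073856/8483492405; 441862073856/8483492405 1178389494016/42417462025]. tr(M)=18411546944/146773225, det(M)=39337984/146773225
solving λ² − 18411546944/146773225·λ + 39337984/146773225 = 0 gives λ = 3136/25, 12544/5870929
σ_max=√(3136/25)=(56/5), σ_min=√(12544/5870929)=(112/2423) → κ = 242.3000


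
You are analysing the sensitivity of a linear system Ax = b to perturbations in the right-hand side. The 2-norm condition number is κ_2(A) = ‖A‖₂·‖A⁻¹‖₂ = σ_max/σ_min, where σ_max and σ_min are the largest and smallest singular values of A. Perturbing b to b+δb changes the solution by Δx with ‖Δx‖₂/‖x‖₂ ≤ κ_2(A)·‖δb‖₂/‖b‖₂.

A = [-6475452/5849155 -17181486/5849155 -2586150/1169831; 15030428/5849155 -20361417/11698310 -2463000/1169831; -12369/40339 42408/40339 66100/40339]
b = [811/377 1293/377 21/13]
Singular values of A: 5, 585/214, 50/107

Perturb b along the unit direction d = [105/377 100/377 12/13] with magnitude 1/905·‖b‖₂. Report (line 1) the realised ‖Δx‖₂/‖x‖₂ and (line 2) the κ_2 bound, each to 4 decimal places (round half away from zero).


largest singular value 5, smallest 50/107
κ = σ_max/σ_min = 5/(50/107) = 10.7000
perturbation bound = 10.7000·1/905 = 0.0118
solve Ax = b  →  x = [1.7126 -4.5652 4.2352]
2-norm of b is 4.3589; of x, 6.4583
with δb = [0.0013 0.0013 0.0044], A·Δx = δb → ‖Δx‖ = 0.0103
relative error = 0.0016
realised/bound (from unrounded values) ≈ 0.1350

0.0016
0.0118


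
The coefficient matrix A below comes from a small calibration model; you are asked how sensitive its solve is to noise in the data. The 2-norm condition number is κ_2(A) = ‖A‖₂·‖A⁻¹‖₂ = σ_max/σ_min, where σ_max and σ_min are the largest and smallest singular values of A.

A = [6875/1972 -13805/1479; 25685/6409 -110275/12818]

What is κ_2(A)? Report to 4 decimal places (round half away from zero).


form AᵀA = [22049225/781456 -39279625/586092; -39279625/586092 283324525/1758276] with trace 7880125/41616 and determinant 9150625/166464
λ_max, λ_min = (7880125/41616 ± √61715557605625/1731891456)/2 = 3025/16, 3025/10404
κ_2(A) = √(λ_max/λ_min) = √((3025/16) / (3025/10404)) = 25.5000

25.5000


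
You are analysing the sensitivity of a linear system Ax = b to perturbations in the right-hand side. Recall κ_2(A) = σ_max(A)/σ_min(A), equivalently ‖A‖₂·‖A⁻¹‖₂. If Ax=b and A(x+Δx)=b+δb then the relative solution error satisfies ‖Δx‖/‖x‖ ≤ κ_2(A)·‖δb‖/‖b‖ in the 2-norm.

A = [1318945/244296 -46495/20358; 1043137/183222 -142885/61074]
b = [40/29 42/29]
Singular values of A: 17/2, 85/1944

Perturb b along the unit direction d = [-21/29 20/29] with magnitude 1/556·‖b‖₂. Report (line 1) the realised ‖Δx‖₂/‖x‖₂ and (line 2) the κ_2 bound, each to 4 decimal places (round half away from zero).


from the listed singular values, σ₁ = 17/2, σ_n = 85/1944
condition number: (17/2) ÷ (85/1944) = 194.4000
κ_2(A)·‖δb‖/‖b‖ = 0.3496
solve Ax = b  →  x = [0.2172 -0.0905]
2-norm of b is 2.0000; of x, 0.2353
Δx = A⁻¹·δb where δb = 1/556·2.0000·d; ‖Δx‖ = 0.0823
realised ‖Δx‖/‖x‖ = 0.3496
tightness: 0.3496 against a bound of 0.3496; the bound is attained (ratio 1)

0.3496
0.3496


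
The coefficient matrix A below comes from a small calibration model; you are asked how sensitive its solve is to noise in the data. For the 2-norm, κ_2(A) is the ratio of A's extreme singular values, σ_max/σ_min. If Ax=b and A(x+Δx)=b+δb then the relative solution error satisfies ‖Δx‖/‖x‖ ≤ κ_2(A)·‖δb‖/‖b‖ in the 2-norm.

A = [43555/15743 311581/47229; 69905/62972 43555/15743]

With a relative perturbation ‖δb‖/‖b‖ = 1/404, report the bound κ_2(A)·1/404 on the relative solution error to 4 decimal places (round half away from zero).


form AᵀA = [2710716725/305036368 4878290665/228777276; 4878290665/228777276 8781235522/171582957] with trace 12684324529/211179024 and determinant 23088025/211179024
λ_max, λ_min = (12684324529/211179024 ± √160872585930648721441/44596580177592576)/2 = 961/16, 24025/13198689
so κ_2 = √((961/16) / (24025/13198689)) = 181.6500
worst-case relative error ≤ 181.6500 × 1/404 = 0.4496

0.4496


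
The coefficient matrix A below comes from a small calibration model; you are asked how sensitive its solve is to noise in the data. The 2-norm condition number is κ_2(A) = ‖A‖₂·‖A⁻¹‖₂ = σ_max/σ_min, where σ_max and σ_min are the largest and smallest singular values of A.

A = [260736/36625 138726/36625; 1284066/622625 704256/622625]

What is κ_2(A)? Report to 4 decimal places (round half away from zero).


M = AᵀA = [34073580996/620259025 3634460928/124051805; 3634460928/124051805 9692405604/620259025]. tr(M)=6057576/85849, det(M)=3111696/53655625
solving λ² − 6057576/85849·λ + 3111696/53655625 = 0 gives λ = 1764/25, 1764/2146225
κ = σ_max/σ_min = (42/5)/(42/1465) = 293.0000

293.0000


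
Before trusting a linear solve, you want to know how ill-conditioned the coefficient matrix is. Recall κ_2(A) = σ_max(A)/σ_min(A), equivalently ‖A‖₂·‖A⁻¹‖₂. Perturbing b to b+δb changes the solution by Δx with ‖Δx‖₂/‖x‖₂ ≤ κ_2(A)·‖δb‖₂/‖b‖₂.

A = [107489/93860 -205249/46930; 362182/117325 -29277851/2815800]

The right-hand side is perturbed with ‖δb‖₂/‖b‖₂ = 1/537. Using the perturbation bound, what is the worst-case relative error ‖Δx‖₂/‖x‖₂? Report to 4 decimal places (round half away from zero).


0.1613

form AᵀA = [14128165361/1303210000 -72535866053/1954815000; -72535866053/1954815000 5969528440129/46915560000] with trace 10365027829/75064896 and determinant 3049800625/1201038336
λ_max, λ_min = (10365027829/75064896 ± √107376568654260363241/5634738611490816)/2 = 2209/16, 1380625/75064896
so κ_2 = √((2209/16) / (1380625/75064896)) = 86.6400
κ_2(A)·‖δb‖/‖b‖ = 0.1613


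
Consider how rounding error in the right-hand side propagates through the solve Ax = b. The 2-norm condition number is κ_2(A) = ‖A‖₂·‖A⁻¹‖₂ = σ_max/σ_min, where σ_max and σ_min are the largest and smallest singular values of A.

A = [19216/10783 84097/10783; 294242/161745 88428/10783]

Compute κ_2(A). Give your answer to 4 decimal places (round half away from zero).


M = AᵀA = [169660652164/26161445025 16753116952/581365445; 16753116952/581365445 14891816593/116273089]. tr(M)=2094181669/15563025, det(M)=2829124/15563025
solving λ² − 2094181669/15563025·λ + 2829124/15563025 = 0 gives λ = 3364/25, 841/622521
κ_2(A) = √(λ_max/λ_min) = √((3364/25) / (841/622521)) = 315.6000

315.6000


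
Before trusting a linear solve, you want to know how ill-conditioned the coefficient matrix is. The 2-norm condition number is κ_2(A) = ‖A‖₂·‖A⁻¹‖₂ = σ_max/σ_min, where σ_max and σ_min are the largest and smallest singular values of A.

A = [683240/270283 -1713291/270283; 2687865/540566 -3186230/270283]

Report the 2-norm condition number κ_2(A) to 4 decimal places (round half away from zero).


form AᵀA = [31459812625/1011112804 -18867359835/252778201; -18867359835/252778201 45285216829/252778201] with trace 1257992189/5982916 and determinant 17682025/5982916
λ_max, λ_min = (1257992189/5982916 ± √1582121187303872121/35795283863056)/2 = 841/4, 21025/1495729
σ_max=√(841/4)=(29/2), σ_min=√(21025/1495729)=(145/1223) → κ = 122.3000

122.3000


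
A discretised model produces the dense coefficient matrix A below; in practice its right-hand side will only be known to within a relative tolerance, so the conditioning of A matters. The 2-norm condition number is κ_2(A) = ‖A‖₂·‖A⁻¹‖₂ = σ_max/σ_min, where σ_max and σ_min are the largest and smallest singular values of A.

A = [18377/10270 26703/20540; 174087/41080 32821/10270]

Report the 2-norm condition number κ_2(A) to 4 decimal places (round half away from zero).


158.0000

form AᵀA = [211300057/9985600 39616281/2496400; 39616281/2496400 29715517/2496400] with trace 13206485/399424 and determinant 279841/6390784
solving λ² − 13206485/399424·λ + 279841/6390784 = 0 gives λ = 529/16, 529/399424
so κ_2 = √((529/16) / (529/399424)) = 158.0000


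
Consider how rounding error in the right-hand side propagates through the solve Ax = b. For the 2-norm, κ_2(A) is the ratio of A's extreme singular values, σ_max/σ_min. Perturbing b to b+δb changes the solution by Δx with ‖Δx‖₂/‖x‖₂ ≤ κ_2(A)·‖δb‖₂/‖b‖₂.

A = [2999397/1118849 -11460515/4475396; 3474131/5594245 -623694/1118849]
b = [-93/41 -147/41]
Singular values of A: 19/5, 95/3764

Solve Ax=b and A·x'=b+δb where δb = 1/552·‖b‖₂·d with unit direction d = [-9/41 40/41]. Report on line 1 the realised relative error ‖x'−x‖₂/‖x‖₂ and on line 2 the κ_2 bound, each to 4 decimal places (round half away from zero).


largest singular value 19/5, smallest 95/3764
κ_2(A) = (19/5) / (95/3764) = 150.5600
κ_2(A)·‖δb‖/‖b‖ = 0.2728
solve Ax = b  →  x = [-82.5463 -85.5289]
‖b‖₂ = 4.2426 and ‖x‖₂ = 118.8658
Δx = A⁻¹·δb where δb = 1/552·4.2426·d; ‖Δx‖ = 0.3045
realised ‖Δx‖/‖x‖ = 0.0026
tightness: 0.0026 against a bound of 0.2728 (unrounded ratio ≈ 0.0094)

0.0026
0.2728
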